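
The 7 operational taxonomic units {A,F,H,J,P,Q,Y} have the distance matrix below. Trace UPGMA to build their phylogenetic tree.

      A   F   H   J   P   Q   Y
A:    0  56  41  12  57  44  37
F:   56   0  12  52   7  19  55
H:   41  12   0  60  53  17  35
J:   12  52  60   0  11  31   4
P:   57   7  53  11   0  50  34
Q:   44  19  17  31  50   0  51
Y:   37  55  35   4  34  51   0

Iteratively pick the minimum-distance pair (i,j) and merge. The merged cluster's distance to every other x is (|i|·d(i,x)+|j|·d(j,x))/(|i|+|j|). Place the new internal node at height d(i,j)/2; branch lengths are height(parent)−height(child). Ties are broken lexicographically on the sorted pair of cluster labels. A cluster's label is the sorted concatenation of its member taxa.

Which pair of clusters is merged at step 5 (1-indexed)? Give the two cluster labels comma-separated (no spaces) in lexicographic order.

iteration 1: select J,Y (d=4); attach at lengths (2, 2); label the merged cluster JY
  updated: d(A,JY)=49/2, d(F,JY)=107/2, d(H,JY)=95/2, d(JY,P)=45/2, d(JY,Q)=41
iteration 2: select F,P (d=7); attach at lengths (7/2, 7/2); label the merged cluster FP
  updated: d(A,FP)=113/2, d(FP,H)=65/2, d(FP,JY)=38, d(FP,Q)=69/2
iteration 3: select H,Q (d=17); attach at lengths (17/2, 17/2); label the merged cluster HQ
  updated: d(A,HQ)=85/2, d(FP,HQ)=67/2, d(HQ,JY)=177/4
iteration 4: select A,JY (d=49/2); attach at lengths (49/4, 41/4); label the merged cluster AJY
  updated: d(AJY,FP)=265/6, d(AJY,HQ)=131/3
iteration 5: select FP,HQ (d=67/2); attach at lengths (53/4, 33/4); label the merged cluster FHPQ
  updated: d(AJY,FHPQ)=527/12
iteration 6: select AJY,FHPQ (d=527/12); attach at lengths (233/24, 125/24); label the merged cluster AFHJPQY
final tree: ((A:49/4,(J:2,Y:2):41/4):233/24,((F:7/2,P:7/2):53/4,(H:17/2,Q:17/2):33/4):125/24)
total length: 1043/12

FP,HQ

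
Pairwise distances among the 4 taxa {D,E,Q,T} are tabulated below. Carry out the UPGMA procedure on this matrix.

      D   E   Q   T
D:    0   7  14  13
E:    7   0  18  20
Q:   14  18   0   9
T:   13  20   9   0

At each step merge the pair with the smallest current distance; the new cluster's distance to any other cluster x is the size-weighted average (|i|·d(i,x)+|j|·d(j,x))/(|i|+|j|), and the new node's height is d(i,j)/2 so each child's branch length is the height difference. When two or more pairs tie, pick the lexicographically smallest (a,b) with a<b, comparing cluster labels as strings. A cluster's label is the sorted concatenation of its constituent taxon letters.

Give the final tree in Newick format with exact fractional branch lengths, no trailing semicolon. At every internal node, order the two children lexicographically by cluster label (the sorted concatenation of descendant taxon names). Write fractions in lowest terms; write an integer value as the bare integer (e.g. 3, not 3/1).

iteration 1: select D,E (d=7); attach at lengths (7/2, 7/2); label the merged cluster DE
  updated: d(DE,Q)=16, d(DE,T)=33/2
iteration 2: select Q,T (d=9); attach at lengths (9/2, 9/2); label the merged cluster QT
  updated: d(DE,QT)=65/4
iteration 3: select DE,QT (d=65/4); attach at lengths (37/8, 29/8); label the merged cluster DEQT
final tree: ((D:7/2,E:7/2):37/8,(Q:9/2,T:9/2):29/8)
total length: 97/4

((D:7/2,E:7/2):37/8,(Q:9/2,T:9/2):29/8)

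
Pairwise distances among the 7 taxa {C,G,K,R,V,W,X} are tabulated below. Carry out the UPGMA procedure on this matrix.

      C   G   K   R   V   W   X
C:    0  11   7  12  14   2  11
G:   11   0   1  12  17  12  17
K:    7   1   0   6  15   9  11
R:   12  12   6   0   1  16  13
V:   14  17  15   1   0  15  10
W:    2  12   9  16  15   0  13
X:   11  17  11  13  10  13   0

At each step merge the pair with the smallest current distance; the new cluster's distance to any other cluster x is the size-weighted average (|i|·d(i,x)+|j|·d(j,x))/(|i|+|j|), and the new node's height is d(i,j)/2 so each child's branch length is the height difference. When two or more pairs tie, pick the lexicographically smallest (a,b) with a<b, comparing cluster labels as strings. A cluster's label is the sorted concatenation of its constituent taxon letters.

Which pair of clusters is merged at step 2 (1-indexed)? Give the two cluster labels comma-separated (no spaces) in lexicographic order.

1. join G+K (d=1) ⇒ GK; edges |G|=1/2, |K|=1/2
  updated: d(C,GK)=9, d(GK,R)=9, d(GK,V)=16, d(GK,W)=21/2, d(GK,X)=14
2. join R+V (d=1) ⇒ RV; edges |R|=1/2, |V|=1/2
  updated: d(C,RV)=13, d(GK,RV)=25/2, d(RV,W)=31/2, d(RV,X)=23/2
3. join C+W (d=2) ⇒ CW; edges |C|=1, |W|=1
  updated: d(CW,GK)=39/4, d(CW,RV)=57/4, d(CW,X)=12
4. join CW+GK (d=39/4) ⇒ CGKW; edges |CW|=31/8, |GK|=35/8
  updated: d(CGKW,RV)=107/8, d(CGKW,X)=13
5. join RV+X (d=23/2) ⇒ RVX; edges |RV|=21/4, |X|=23/4
  updated: d(CGKW,RVX)=53/4
6. join CGKW+RVX (d=53/4) ⇒ CGKRVWX; edges |CGKW|=7/4, |RVX|=7/8
final tree: (((C:1,W:1):31/8,(G:1/2,K:1/2):35/8):7/4,((R:1/2,V:1/2):21/4,X:23/4):7/8)
total length: 207/8

R,V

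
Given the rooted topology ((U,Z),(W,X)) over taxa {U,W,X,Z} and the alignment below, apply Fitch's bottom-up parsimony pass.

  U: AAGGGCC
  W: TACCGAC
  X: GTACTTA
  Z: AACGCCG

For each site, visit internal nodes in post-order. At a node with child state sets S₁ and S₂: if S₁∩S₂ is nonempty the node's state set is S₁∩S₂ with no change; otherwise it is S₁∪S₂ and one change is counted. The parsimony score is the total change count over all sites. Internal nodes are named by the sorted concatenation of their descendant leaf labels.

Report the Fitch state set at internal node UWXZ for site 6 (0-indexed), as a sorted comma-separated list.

UZ@0: {A} ∩ {A} = {A} (intersection, +0)
WX@0: {T} ∪ {G} = {G,T} (union, +1)
UWXZ@0: {A} ∪ {G,T} = {A,G,T} (union, +1)
UZ@1: {A} ∩ {A} = {A} (intersection, +0)
WX@1: {A} ∪ {T} = {A,T} (union, +1)
UWXZ@1: {A} ∩ {A,T} = {A} (intersection, +0)
UZ@2: {G} ∪ {C} = {C,G} (union, +1)
WX@2: {C} ∪ {A} = {A,C} (union, +1)
UWXZ@2: {C,G} ∩ {A,C} = {C} (intersection, +0)
UZ@3: {G} ∩ {G} = {G} (intersection, +0)
WX@3: {C} ∩ {C} = {C} (intersection, +0)
UWXZ@3: {G} ∪ {C} = {C,G} (union, +1)
UZ@4: {G} ∪ {C} = {C,G} (union, +1)
WX@4: {G} ∪ {T} = {G,T} (union, +1)
UWXZ@4: {C,G} ∩ {G,T} = {G} (intersection, +0)
UZ@5: {C} ∩ {C} = {C} (intersection, +0)
WX@5: {A} ∪ {T} = {A,T} (union, +1)
UWXZ@5: {C} ∪ {A,T} = {A,C,T} (union, +1)
UZ@6: {C} ∪ {G} = {C,G} (union, +1)
WX@6: {C} ∪ {A} = {A,C} (union, +1)
UWXZ@6: {C,G} ∩ {A,C} = {C} (intersection, +0)
per-site changes: [2, 1, 2, 1, 2, 2, 2]; total = 12

C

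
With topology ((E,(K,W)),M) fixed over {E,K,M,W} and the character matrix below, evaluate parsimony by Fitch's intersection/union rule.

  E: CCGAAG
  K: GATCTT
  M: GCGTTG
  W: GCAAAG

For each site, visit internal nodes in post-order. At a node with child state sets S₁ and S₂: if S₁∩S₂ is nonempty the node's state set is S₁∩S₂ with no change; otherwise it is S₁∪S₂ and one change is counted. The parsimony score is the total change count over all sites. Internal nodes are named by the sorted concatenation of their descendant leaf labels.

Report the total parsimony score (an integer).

9

KW@0: {G} ∩ {G} = {G} (intersection, +0)
EKW@0: {C} ∪ {G} = {C,G} (union, +1)
EKMW@0: {C,G} ∩ {G} = {G} (intersection, +0)
KW@1: {A} ∪ {C} = {A,C} (union, +1)
EKW@1: {C} ∩ {A,C} = {C} (intersection, +0)
EKMW@1: {C} ∩ {C} = {C} (intersection, +0)
KW@2: {T} ∪ {A} = {A,T} (union, +1)
EKW@2: {G} ∪ {A,T} = {A,G,T} (union, +1)
EKMW@2: {A,G,T} ∩ {G} = {G} (intersection, +0)
KW@3: {C} ∪ {A} = {A,C} (union, +1)
EKW@3: {A} ∩ {A,C} = {A} (intersection, +0)
EKMW@3: {A} ∪ {T} = {A,T} (union, +1)
KW@4: {T} ∪ {A} = {A,T} (union, +1)
EKW@4: {A} ∩ {A,T} = {A} (intersection, +0)
EKMW@4: {A} ∪ {T} = {A,T} (union, +1)
KW@5: {T} ∪ {G} = {G,T} (union, +1)
EKW@5: {G} ∩ {G,T} = {G} (intersection, +0)
EKMW@5: {G} ∩ {G} = {G} (intersection, +0)
per-site changes: [1, 1, 2, 2, 2, 1]; total = 9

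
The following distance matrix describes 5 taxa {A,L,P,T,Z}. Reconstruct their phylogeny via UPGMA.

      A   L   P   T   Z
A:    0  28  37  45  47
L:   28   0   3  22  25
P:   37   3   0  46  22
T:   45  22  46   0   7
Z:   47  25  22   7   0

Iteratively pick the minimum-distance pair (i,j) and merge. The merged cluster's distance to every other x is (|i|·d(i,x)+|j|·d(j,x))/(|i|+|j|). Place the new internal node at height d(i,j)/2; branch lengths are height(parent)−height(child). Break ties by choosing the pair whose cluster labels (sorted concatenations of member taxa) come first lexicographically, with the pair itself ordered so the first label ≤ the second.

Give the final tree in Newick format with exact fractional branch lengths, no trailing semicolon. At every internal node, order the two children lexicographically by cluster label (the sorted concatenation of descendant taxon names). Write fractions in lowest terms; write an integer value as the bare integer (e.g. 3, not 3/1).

(A:157/8,((L:3/2,P:3/2):103/8,(T:7/2,Z:7/2):87/8):21/4)

step 1: merge (L,P) at d=3; branch lengths L→3/2, P→3/2; new cluster LP
  updated: d(A,LP)=65/2, d(LP,T)=34, d(LP,Z)=47/2
step 2: merge (T,Z) at d=7; branch lengths T→7/2, Z→7/2; new cluster TZ
  updated: d(A,TZ)=46, d(LP,TZ)=115/4
step 3: merge (LP,TZ) at d=115/4; branch lengths LP→103/8, TZ→87/8; new cluster LPTZ
  updated: d(A,LPTZ)=157/4
step 4: merge (A,LPTZ) at d=157/4; branch lengths A→157/8, LPTZ→21/4; new cluster ALPTZ
final tree: (A:157/8,((L:3/2,P:3/2):103/8,(T:7/2,Z:7/2):87/8):21/4)
total length: 469/8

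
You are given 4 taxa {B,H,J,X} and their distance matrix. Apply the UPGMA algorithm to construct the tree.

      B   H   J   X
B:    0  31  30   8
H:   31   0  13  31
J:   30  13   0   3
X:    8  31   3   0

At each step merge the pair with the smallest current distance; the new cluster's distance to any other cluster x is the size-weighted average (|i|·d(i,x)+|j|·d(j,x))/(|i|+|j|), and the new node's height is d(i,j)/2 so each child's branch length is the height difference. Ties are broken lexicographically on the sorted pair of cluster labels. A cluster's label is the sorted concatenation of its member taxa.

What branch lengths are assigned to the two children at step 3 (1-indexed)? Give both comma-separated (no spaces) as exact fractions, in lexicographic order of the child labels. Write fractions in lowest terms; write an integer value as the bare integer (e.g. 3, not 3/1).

iteration 1: select J,X (d=3); attach at lengths (3/2, 3/2); label the merged cluster JX
  updated: d(B,JX)=19, d(H,JX)=22
iteration 2: select B,JX (d=19); attach at lengths (19/2, 8); label the merged cluster BJX
  updated: d(BJX,H)=25
iteration 3: select BJX,H (d=25); attach at lengths (3, 25/2); label the merged cluster BHJX
final tree: ((B:19/2,(J:3/2,X:3/2):8):3,H:25/2)
total length: 36

3,25/2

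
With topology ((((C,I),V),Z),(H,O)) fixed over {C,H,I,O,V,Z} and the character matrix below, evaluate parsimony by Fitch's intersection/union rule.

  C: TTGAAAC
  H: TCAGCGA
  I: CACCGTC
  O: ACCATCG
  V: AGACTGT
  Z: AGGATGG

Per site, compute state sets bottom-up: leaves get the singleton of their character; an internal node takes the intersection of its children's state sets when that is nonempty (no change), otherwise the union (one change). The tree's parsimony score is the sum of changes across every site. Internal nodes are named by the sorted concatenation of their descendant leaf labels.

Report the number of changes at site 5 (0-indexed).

3

site 0, node CI: C={T} ∪ I={C} → {C,T} (+1)
site 0, node CIV: CI={C,T} ∪ V={A} → {A,C,T} (+1)
site 0, node CIVZ: CIV={A,C,T} ∩ Z={A} → {A} (+0)
site 0, node HO: H={T} ∪ O={A} → {A,T} (+1)
site 0, node CHIOVZ: CIVZ={A} ∩ HO={A,T} → {A} (+0)
site 1, node CI: C={T} ∪ I={A} → {A,T} (+1)
site 1, node CIV: CI={A,T} ∪ V={G} → {A,G,T} (+1)
site 1, node CIVZ: CIV={A,G,T} ∩ Z={G} → {G} (+0)
site 1, node HO: H={C} ∩ O={C} → {C} (+0)
site 1, node CHIOVZ: CIVZ={G} ∪ HO={C} → {C,G} (+1)
site 2, node CI: C={G} ∪ I={C} → {C,G} (+1)
site 2, node CIV: CI={C,G} ∪ V={A} → {A,C,G} (+1)
site 2, node CIVZ: CIV={A,C,G} ∩ Z={G} → {G} (+0)
site 2, node HO: H={A} ∪ O={C} → {A,C} (+1)
site 2, node CHIOVZ: CIVZ={G} ∪ HO={A,C} → {A,C,G} (+1)
site 3, node CI: C={A} ∪ I={C} → {A,C} (+1)
site 3, node CIV: CI={A,C} ∩ V={C} → {C} (+0)
site 3, node CIVZ: CIV={C} ∪ Z={A} → {A,C} (+1)
site 3, node HO: H={G} ∪ O={A} → {A,G} (+1)
site 3, node CHIOVZ: CIVZ={A,C} ∩ HO={A,G} → {A} (+0)
site 4, node CI: C={A} ∪ I={G} → {A,G} (+1)
site 4, node CIV: CI={A,G} ∪ V={T} → {A,G,T} (+1)
site 4, node CIVZ: CIV={A,G,T} ∩ Z={T} → {T} (+0)
site 4, node HO: H={C} ∪ O={T} → {C,T} (+1)
site 4, node CHIOVZ: CIVZ={T} ∩ HO={C,T} → {T} (+0)
site 5, node CI: C={A} ∪ I={T} → {A,T} (+1)
site 5, node CIV: CI={A,T} ∪ V={G} → {A,G,T} (+1)
site 5, node CIVZ: CIV={A,G,T} ∩ Z={G} → {G} (+0)
site 5, node HO: H={G} ∪ O={C} → {C,G} (+1)
site 5, node CHIOVZ: CIVZ={G} ∩ HO={C,G} → {G} (+0)
site 6, node CI: C={C} ∩ I={C} → {C} (+0)
site 6, node CIV: CI={C} ∪ V={T} → {C,T} (+1)
site 6, node CIVZ: CIV={C,T} ∪ Z={G} → {C,G,T} (+1)
site 6, node HO: H={A} ∪ O={G} → {A,G} (+1)
site 6, node CHIOVZ: CIVZ={C,G,T} ∩ HO={A,G} → {G} (+0)
per-site changes: [3, 3, 4, 3, 3, 3, 3]; total = 22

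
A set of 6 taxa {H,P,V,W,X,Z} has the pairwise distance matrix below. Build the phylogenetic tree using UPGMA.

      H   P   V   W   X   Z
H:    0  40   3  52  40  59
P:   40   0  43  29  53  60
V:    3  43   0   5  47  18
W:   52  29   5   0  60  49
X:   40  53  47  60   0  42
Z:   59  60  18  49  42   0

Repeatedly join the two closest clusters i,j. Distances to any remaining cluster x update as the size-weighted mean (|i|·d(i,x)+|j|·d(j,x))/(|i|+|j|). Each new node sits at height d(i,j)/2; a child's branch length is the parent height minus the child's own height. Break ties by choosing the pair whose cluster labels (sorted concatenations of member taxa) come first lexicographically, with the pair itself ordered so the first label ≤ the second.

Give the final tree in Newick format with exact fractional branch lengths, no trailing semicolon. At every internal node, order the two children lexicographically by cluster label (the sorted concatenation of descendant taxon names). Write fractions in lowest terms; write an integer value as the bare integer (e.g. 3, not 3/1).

iteration 1: select H,V (d=3); attach at lengths (3/2, 3/2); label the merged cluster HV
  updated: d(HV,P)=83/2, d(HV,W)=57/2, d(HV,X)=87/2, d(HV,Z)=77/2
iteration 2: select HV,W (d=57/2); attach at lengths (51/4, 57/4); label the merged cluster HVW
  updated: d(HVW,P)=112/3, d(HVW,X)=49, d(HVW,Z)=42
iteration 3: select HVW,P (d=112/3); attach at lengths (53/12, 56/3); label the merged cluster HPVW
  updated: d(HPVW,X)=50, d(HPVW,Z)=93/2
iteration 4: select X,Z (d=42); attach at lengths (21, 21); label the merged cluster XZ
  updated: d(HPVW,XZ)=193/4
iteration 5: select HPVW,XZ (d=193/4); attach at lengths (131/24, 25/8); label the merged cluster HPVWXZ
final tree: ((((H:3/2,V:3/2):51/4,W:57/4):53/12,P:56/3):131/24,(X:21,Z:21):25/8)
total length: 311/3

((((H:3/2,V:3/2):51/4,W:57/4):53/12,P:56/3):131/24,(X:21,Z:21):25/8)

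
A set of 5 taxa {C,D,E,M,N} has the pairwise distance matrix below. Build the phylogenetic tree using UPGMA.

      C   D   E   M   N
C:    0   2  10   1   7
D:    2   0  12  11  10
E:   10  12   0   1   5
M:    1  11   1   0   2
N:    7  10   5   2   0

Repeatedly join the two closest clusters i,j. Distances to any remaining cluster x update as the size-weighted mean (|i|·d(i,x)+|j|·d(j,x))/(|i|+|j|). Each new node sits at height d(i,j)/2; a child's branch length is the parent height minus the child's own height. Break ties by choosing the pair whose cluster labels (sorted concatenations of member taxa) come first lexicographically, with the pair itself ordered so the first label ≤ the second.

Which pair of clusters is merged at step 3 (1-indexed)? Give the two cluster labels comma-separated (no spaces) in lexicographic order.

iteration 1: select C,M (d=1); attach at lengths (1/2, 1/2); label the merged cluster CM
  updated: d(CM,D)=13/2, d(CM,E)=11/2, d(CM,N)=9/2
iteration 2: select CM,N (d=9/2); attach at lengths (7/4, 9/4); label the merged cluster CMN
  updated: d(CMN,D)=23/3, d(CMN,E)=16/3
iteration 3: select CMN,E (d=16/3); attach at lengths (5/12, 8/3); label the merged cluster CEMN
  updated: d(CEMN,D)=35/4
iteration 4: select CEMN,D (d=35/4); attach at lengths (41/24, 35/8); label the merged cluster CDEMN
final tree: ((((C:1/2,M:1/2):7/4,N:9/4):5/12,E:8/3):41/24,D:35/8)
total length: 85/6

CMN,E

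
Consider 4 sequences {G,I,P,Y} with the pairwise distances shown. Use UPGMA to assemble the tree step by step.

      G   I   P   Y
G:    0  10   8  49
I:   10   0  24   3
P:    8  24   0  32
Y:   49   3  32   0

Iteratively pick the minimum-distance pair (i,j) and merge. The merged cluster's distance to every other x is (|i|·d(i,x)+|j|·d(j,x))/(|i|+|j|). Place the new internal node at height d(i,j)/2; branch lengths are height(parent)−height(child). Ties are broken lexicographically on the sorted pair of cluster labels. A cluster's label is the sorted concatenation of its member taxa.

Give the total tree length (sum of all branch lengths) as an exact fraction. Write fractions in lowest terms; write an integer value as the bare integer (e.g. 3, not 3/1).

1. join I+Y (d=3) ⇒ IY; edges |I|=3/2, |Y|=3/2
  updated: d(G,IY)=59/2, d(IY,P)=28
2. join G+P (d=8) ⇒ GP; edges |G|=4, |P|=4
  updated: d(GP,IY)=115/4
3. join GP+IY (d=115/4) ⇒ GIPY; edges |GP|=83/8, |IY|=103/8
final tree: ((G:4,P:4):83/8,(I:3/2,Y:3/2):103/8)
total length: 137/4

137/4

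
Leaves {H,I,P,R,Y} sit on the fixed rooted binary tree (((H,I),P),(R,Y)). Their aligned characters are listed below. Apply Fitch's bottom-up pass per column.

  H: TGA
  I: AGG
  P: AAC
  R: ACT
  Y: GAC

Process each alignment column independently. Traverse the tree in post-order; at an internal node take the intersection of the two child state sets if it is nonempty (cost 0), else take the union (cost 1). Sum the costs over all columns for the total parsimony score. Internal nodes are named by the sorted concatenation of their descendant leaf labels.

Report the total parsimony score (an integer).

site 0, node HI: H={T} ∪ I={A} → {A,T} (+1)
site 0, node HIP: HI={A,T} ∩ P={A} → {A} (+0)
site 0, node RY: R={A} ∪ Y={G} → {A,G} (+1)
site 0, node HIPRY: HIP={A} ∩ RY={A,G} → {A} (+0)
site 1, node HI: H={G} ∩ I={G} → {G} (+0)
site 1, node HIP: HI={G} ∪ P={A} → {A,G} (+1)
site 1, node RY: R={C} ∪ Y={A} → {A,C} (+1)
site 1, node HIPRY: HIP={A,G} ∩ RY={A,C} → {A} (+0)
site 2, node HI: H={A} ∪ I={G} → {A,G} (+1)
site 2, node HIP: HI={A,G} ∪ P={C} → {A,C,G} (+1)
site 2, node RY: R={T} ∪ Y={C} → {C,T} (+1)
site 2, node HIPRY: HIP={A,C,G} ∩ RY={C,T} → {C} (+0)
per-site changes: [2, 2, 3]; total = 7

7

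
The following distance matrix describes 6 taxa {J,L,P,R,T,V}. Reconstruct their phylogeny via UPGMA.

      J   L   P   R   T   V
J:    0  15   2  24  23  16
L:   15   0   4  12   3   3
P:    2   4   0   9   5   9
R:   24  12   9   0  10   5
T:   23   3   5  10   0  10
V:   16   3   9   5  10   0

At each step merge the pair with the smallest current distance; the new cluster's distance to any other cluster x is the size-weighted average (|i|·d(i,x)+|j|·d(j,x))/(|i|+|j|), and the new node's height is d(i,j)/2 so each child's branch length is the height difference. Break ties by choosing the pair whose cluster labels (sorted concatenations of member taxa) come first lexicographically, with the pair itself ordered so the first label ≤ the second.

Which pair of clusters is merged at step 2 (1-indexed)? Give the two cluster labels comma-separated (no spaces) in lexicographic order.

L,T

iteration 1: select J,P (d=2); attach at lengths (1, 1); label the merged cluster JP
  updated: d(JP,L)=19/2, d(JP,R)=33/2, d(JP,T)=14, d(JP,V)=25/2
iteration 2: select L,T (d=3); attach at lengths (3/2, 3/2); label the merged cluster LT
  updated: d(JP,LT)=47/4, d(LT,R)=11, d(LT,V)=13/2
iteration 3: select R,V (d=5); attach at lengths (5/2, 5/2); label the merged cluster RV
  updated: d(JP,RV)=29/2, d(LT,RV)=35/4
iteration 4: select LT,RV (d=35/4); attach at lengths (23/8, 15/8); label the merged cluster LRTV
  updated: d(JP,LRTV)=105/8
iteration 5: select JP,LRTV (d=105/8); attach at lengths (89/16, 35/16); label the merged cluster JLPRTV
final tree: ((J:1,P:1):89/16,((L:3/2,T:3/2):23/8,(R:5/2,V:5/2):15/8):35/16)
total length: 45/2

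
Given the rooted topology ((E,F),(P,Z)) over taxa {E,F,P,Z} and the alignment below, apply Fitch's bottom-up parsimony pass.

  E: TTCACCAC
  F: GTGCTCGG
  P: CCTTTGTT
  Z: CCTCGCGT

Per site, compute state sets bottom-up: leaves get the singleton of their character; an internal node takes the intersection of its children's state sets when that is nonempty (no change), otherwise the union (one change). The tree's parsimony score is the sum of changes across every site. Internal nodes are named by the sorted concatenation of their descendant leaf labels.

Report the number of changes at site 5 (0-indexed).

[col 0] EF: children E:{T}, F:{G} ∪→ {G,T}; cost 1
[col 0] PZ: children P:{C}, Z:{C} ∩→ {C}; cost 0
[col 0] EFPZ: children EF:{G,T}, PZ:{C} ∪→ {C,G,T}; cost 1
[col 1] EF: children E:{T}, F:{T} ∩→ {T}; cost 0
[col 1] PZ: children P:{C}, Z:{C} ∩→ {C}; cost 0
[col 1] EFPZ: children EF:{T}, PZ:{C} ∪→ {C,T}; cost 1
[col 2] EF: children E:{C}, F:{G} ∪→ {C,G}; cost 1
[col 2] PZ: children P:{T}, Z:{T} ∩→ {T}; cost 0
[col 2] EFPZ: children EF:{C,G}, PZ:{T} ∪→ {C,G,T}; cost 1
[col 3] EF: children E:{A}, F:{C} ∪→ {A,C}; cost 1
[col 3] PZ: children P:{T}, Z:{C} ∪→ {C,T}; cost 1
[col 3] EFPZ: children EF:{A,C}, PZ:{C,T} ∩→ {C}; cost 0
[col 4] EF: children E:{C}, F:{T} ∪→ {C,T}; cost 1
[col 4] PZ: children P:{T}, Z:{G} ∪→ {G,T}; cost 1
[col 4] EFPZ: children EF:{C,T}, PZ:{G,T} ∩→ {T}; cost 0
[col 5] EF: children E:{C}, F:{C} ∩→ {C}; cost 0
[col 5] PZ: children P:{G}, Z:{C} ∪→ {C,G}; cost 1
[col 5] EFPZ: children EF:{C}, PZ:{C,G} ∩→ {C}; cost 0
[col 6] EF: children E:{A}, F:{G} ∪→ {A,G}; cost 1
[col 6] PZ: children P:{T}, Z:{G} ∪→ {G,T}; cost 1
[col 6] EFPZ: children EF:{A,G}, PZ:{G,T} ∩→ {G}; cost 0
[col 7] EF: children E:{C}, F:{G} ∪→ {C,G}; cost 1
[col 7] PZ: children P:{T}, Z:{T} ∩→ {T}; cost 0
[col 7] EFPZ: children EF:{C,G}, PZ:{T} ∪→ {C,G,T}; cost 1
per-site changes: [2, 1, 2, 2, 2, 1, 2, 2]; total = 14

1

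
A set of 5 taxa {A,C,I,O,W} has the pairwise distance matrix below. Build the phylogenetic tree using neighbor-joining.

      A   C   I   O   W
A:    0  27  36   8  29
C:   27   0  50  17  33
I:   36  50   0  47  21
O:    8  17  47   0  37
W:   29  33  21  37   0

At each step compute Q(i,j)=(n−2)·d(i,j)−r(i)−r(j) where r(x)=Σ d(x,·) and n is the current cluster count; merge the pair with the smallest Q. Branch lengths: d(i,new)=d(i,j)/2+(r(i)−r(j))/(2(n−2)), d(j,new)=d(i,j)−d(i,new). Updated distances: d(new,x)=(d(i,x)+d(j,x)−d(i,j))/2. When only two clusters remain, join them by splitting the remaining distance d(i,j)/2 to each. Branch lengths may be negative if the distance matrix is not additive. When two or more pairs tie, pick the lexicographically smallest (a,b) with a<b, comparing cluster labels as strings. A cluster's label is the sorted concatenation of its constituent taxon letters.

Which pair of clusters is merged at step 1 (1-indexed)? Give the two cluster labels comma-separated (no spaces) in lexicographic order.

1. join I+W (d=21, Q=-211) ⇒ IW; edges |I|=97/6, |W|=29/6
  updated: d(A,IW)=22, d(C,IW)=31, d(IW,O)=63/2
2. join A+IW (d=22, Q=-195/2) ⇒ AIW; edges |A|=33/8, |IW|=143/8
  updated: d(AIW,C)=18, d(AIW,O)=35/4
3. join AIW+C (d=18, Q=-175/4) ⇒ ACIW; edges |AIW|=39/8, |C|=105/8
  updated: d(ACIW,O)=31/8
4. join ACIW+O (d=31/8) ⇒ ACIOW; edges |ACIW|=31/16, |O|=31/16
final tree: (((A:33/8,(I:97/6,W:29/6):143/8):39/8,C:105/8):31/16,O:31/16)
total length: 519/8

I,W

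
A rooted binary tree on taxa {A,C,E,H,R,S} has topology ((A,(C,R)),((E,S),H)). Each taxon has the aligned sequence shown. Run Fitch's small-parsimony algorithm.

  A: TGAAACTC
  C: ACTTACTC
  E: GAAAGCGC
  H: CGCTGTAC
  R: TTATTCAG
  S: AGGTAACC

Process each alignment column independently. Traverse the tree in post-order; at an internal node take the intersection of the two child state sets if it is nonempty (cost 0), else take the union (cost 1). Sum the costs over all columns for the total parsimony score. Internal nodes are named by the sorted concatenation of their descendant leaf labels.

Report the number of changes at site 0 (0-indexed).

CR@0: {A} ∪ {T} = {A,T} (union, +1)
ACR@0: {T} ∩ {A,T} = {T} (intersection, +0)
ES@0: {G} ∪ {A} = {A,G} (union, +1)
EHS@0: {A,G} ∪ {C} = {A,C,G} (union, +1)
ACEHRS@0: {T} ∪ {A,C,G} = {A,C,G,T} (union, +1)
CR@1: {C} ∪ {T} = {C,T} (union, +1)
ACR@1: {G} ∪ {C,T} = {C,G,T} (union, +1)
ES@1: {A} ∪ {G} = {A,G} (union, +1)
EHS@1: {A,G} ∩ {G} = {G} (intersection, +0)
ACEHRS@1: {C,G,T} ∩ {G} = {G} (intersection, +0)
CR@2: {T} ∪ {A} = {A,T} (union, +1)
ACR@2: {A} ∩ {A,T} = {A} (intersection, +0)
ES@2: {A} ∪ {G} = {A,G} (union, +1)
EHS@2: {A,G} ∪ {C} = {A,C,G} (union, +1)
ACEHRS@2: {A} ∩ {A,C,G} = {A} (intersection, +0)
CR@3: {T} ∩ {T} = {T} (intersection, +0)
ACR@3: {A} ∪ {T} = {A,T} (union, +1)
ES@3: {A} ∪ {T} = {A,T} (union, +1)
EHS@3: {A,T} ∩ {T} = {T} (intersection, +0)
ACEHRS@3: {A,T} ∩ {T} = {T} (intersection, +0)
CR@4: {A} ∪ {T} = {A,T} (union, +1)
ACR@4: {A} ∩ {A,T} = {A} (intersection, +0)
ES@4: {G} ∪ {A} = {A,G} (union, +1)
EHS@4: {A,G} ∩ {G} = {G} (intersection, +0)
ACEHRS@4: {A} ∪ {G} = {A,G} (union, +1)
CR@5: {C} ∩ {C} = {C} (intersection, +0)
ACR@5: {C} ∩ {C} = {C} (intersection, +0)
ES@5: {C} ∪ {A} = {A,C} (union, +1)
EHS@5: {A,C} ∪ {T} = {A,C,T} (union, +1)
ACEHRS@5: {C} ∩ {A,C,T} = {C} (intersection, +0)
CR@6: {T} ∪ {A} = {A,T} (union, +1)
ACR@6: {T} ∩ {A,T} = {T} (intersection, +0)
ES@6: {G} ∪ {C} = {C,G} (union, +1)
EHS@6: {C,G} ∪ {A} = {A,C,G} (union, +1)
ACEHRS@6: {T} ∪ {A,C,G} = {A,C,G,T} (union, +1)
CR@7: {C} ∪ {G} = {C,G} (union, +1)
ACR@7: {C} ∩ {C,G} = {C} (intersection, +0)
ES@7: {C} ∩ {C} = {C} (intersection, +0)
EHS@7: {C} ∩ {C} = {C} (intersection, +0)
ACEHRS@7: {C} ∩ {C} = {C} (intersection, +0)
per-site changes: [4, 3, 3, 2, 3, 2, 4, 1]; total = 22

4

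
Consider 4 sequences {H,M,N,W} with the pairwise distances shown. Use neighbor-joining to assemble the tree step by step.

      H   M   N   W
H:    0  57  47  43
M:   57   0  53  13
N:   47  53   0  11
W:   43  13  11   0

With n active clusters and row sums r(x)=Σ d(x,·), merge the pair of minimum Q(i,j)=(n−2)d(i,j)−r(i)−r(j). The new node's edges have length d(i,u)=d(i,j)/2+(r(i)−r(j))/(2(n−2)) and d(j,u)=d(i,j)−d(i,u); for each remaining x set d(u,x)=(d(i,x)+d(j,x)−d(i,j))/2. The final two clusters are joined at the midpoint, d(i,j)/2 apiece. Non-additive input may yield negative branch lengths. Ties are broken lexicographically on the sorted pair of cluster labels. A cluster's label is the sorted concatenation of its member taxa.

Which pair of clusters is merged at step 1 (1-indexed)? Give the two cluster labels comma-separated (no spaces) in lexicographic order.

1. join H+N (d=47, Q=-164) ⇒ HN; edges |H|=65/2, |N|=29/2
  updated: d(HN,M)=63/2, d(HN,W)=7/2
2. join HN+M (d=63/2, Q=-48) ⇒ HMN; edges |HN|=11, |M|=41/2
  updated: d(HMN,W)=-15/2
3. join HMN+W (d=-15/2) ⇒ HMNW; edges |HMN|=-15/4, |W|=-15/4
final tree: (((H:65/2,N:29/2):11,M:41/2):-15/4,W:-15/4)
total length: 71

H,N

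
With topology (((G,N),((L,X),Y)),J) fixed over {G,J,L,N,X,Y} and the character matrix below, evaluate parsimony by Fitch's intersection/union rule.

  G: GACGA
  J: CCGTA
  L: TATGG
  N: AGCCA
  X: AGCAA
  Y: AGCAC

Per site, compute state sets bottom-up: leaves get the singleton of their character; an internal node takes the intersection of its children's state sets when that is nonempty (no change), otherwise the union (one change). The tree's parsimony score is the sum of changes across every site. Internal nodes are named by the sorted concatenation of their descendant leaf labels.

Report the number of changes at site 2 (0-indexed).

[col 0] GN: children G:{G}, N:{A} ∪→ {A,G}; cost 1
[col 0] LX: children L:{T}, X:{A} ∪→ {A,T}; cost 1
[col 0] LXY: children LX:{A,T}, Y:{A} ∩→ {A}; cost 0
[col 0] GLNXY: children GN:{A,G}, LXY:{A} ∩→ {A}; cost 0
[col 0] GJLNXY: children GLNXY:{A}, J:{C} ∪→ {A,C}; cost 1
[col 1] GN: children G:{A}, N:{G} ∪→ {A,G}; cost 1
[col 1] LX: children L:{A}, X:{G} ∪→ {A,G}; cost 1
[col 1] LXY: children LX:{A,G}, Y:{G} ∩→ {G}; cost 0
[col 1] GLNXY: children GN:{A,G}, LXY:{G} ∩→ {G}; cost 0
[col 1] GJLNXY: children GLNXY:{G}, J:{C} ∪→ {C,G}; cost 1
[col 2] GN: children G:{C}, N:{C} ∩→ {C}; cost 0
[col 2] LX: children L:{T}, X:{C} ∪→ {C,T}; cost 1
[col 2] LXY: children LX:{C,T}, Y:{C} ∩→ {C}; cost 0
[col 2] GLNXY: children GN:{C}, LXY:{C} ∩→ {C}; cost 0
[col 2] GJLNXY: children GLNXY:{C}, J:{G} ∪→ {C,G}; cost 1
[col 3] GN: children G:{G}, N:{C} ∪→ {C,G}; cost 1
[col 3] LX: children L:{G}, X:{A} ∪→ {A,G}; cost 1
[col 3] LXY: children LX:{A,G}, Y:{A} ∩→ {A}; cost 0
[col 3] GLNXY: children GN:{C,G}, LXY:{A} ∪→ {A,C,G}; cost 1
[col 3] GJLNXY: children GLNXY:{A,C,G}, J:{T} ∪→ {A,C,G,T}; cost 1
[col 4] GN: children G:{A}, N:{A} ∩→ {A}; cost 0
[col 4] LX: children L:{G}, X:{A} ∪→ {A,G}; cost 1
[col 4] LXY: children LX:{A,G}, Y:{C} ∪→ {A,C,G}; cost 1
[col 4] GLNXY: children GN:{A}, LXY:{A,C,G} ∩→ {A}; cost 0
[col 4] GJLNXY: children GLNXY:{A}, J:{A} ∩→ {A}; cost 0
per-site changes: [3, 3, 2, 4, 2]; total = 14

2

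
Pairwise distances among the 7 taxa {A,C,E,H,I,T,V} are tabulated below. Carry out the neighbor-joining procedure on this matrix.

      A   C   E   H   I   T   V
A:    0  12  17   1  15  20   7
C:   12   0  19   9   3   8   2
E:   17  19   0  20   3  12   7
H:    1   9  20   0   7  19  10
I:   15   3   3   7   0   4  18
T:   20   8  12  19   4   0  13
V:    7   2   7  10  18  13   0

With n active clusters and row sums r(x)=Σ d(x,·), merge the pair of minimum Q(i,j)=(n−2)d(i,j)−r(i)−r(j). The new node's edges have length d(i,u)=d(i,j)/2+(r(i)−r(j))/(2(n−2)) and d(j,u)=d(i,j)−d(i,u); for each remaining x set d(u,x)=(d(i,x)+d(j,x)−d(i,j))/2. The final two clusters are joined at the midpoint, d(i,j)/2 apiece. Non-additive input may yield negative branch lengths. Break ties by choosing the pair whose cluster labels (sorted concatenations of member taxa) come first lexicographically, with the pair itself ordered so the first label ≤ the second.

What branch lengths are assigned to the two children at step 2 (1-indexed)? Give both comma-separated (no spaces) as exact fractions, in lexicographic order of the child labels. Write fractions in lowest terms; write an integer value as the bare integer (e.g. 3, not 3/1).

1. join A+H (d=1, Q=-133) ⇒ AH; edges |A|=11/10, |H|=-1/10
  updated: d(AH,C)=10, d(AH,E)=18, d(AH,I)=21/2, d(AH,T)=19, d(AH,V)=8
2. join E+I (d=3, Q=-171/2) ⇒ EI; edges |E|=65/16, |I|=-17/16
  updated: d(AH,EI)=51/4, d(C,EI)=19/2, d(EI,T)=13/2, d(EI,V)=11
3. join EI+T (d=13/2, Q=-267/4) ⇒ EIT; edges |EI|=17/8, |T|=35/8
  updated: d(AH,EIT)=101/8, d(C,EIT)=11/2, d(EIT,V)=35/4
4. join AH+V (d=8, Q=-267/8) ⇒ AHV; edges |AH|=223/32, |V|=33/32
  updated: d(AHV,C)=2, d(AHV,EIT)=107/16
5. join AHV+C (d=2, Q=-227/16) ⇒ ACHV; edges |AHV|=51/32, |C|=13/32
  updated: d(ACHV,EIT)=163/32
6. join ACHV+EIT (d=163/32) ⇒ ACEHITV; edges |ACHV|=163/64, |EIT|=163/64
final tree: ((((A:11/10,H:-1/10):223/32,V:33/32):51/32,C:13/32):163/64,((E:65/16,I:-17/16):17/8,T:35/8):163/64)
total length: 819/32

65/16,-17/16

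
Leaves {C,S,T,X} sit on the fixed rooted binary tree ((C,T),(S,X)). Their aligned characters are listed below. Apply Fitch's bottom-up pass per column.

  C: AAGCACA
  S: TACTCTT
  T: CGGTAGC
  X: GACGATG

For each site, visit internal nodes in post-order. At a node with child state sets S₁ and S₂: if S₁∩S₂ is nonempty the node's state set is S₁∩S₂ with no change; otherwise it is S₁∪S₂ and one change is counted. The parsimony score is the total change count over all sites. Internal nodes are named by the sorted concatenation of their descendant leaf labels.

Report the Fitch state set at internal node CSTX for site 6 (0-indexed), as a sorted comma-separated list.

A,C,G,T

[col 0] CT: children C:{A}, T:{C} ∪→ {A,C}; cost 1
[col 0] SX: children S:{T}, X:{G} ∪→ {G,T}; cost 1
[col 0] CSTX: children CT:{A,C}, SX:{G,T} ∪→ {A,C,G,T}; cost 1
[col 1] CT: children C:{A}, T:{G} ∪→ {A,G}; cost 1
[col 1] SX: children S:{A}, X:{A} ∩→ {A}; cost 0
[col 1] CSTX: children CT:{A,G}, SX:{A} ∩→ {A}; cost 0
[col 2] CT: children C:{G}, T:{G} ∩→ {G}; cost 0
[col 2] SX: children S:{C}, X:{C} ∩→ {C}; cost 0
[col 2] CSTX: children CT:{G}, SX:{C} ∪→ {C,G}; cost 1
[col 3] CT: children C:{C}, T:{T} ∪→ {C,T}; cost 1
[col 3] SX: children S:{T}, X:{G} ∪→ {G,T}; cost 1
[col 3] CSTX: children CT:{C,T}, SX:{G,T} ∩→ {T}; cost 0
[col 4] CT: children C:{A}, T:{A} ∩→ {A}; cost 0
[col 4] SX: children S:{C}, X:{A} ∪→ {A,C}; cost 1
[col 4] CSTX: children CT:{A}, SX:{A,C} ∩→ {A}; cost 0
[col 5] CT: children C:{C}, T:{G} ∪→ {C,G}; cost 1
[col 5] SX: children S:{T}, X:{T} ∩→ {T}; cost 0
[col 5] CSTX: children CT:{C,G}, SX:{T} ∪→ {C,G,T}; cost 1
[col 6] CT: children C:{A}, T:{C} ∪→ {A,C}; cost 1
[col 6] SX: children S:{T}, X:{G} ∪→ {G,T}; cost 1
[col 6] CSTX: children CT:{A,C}, SX:{G,T} ∪→ {A,C,G,T}; cost 1
per-site changes: [3, 1, 1, 2, 1, 2, 3]; total = 13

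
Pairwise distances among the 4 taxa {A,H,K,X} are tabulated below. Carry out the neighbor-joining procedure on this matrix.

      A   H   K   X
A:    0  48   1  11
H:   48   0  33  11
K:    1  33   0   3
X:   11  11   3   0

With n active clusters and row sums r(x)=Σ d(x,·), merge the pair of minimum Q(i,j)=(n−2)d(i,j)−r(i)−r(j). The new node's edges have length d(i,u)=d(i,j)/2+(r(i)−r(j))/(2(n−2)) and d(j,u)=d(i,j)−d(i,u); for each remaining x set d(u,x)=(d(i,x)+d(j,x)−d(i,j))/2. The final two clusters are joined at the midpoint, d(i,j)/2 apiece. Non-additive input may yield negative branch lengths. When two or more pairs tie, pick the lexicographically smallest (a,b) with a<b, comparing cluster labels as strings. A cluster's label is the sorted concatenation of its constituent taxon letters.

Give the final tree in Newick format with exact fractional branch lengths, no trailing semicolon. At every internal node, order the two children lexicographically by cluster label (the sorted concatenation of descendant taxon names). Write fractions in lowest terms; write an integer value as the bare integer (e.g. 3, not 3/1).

step 1: merge (A,K) at d=1, Q=-95; branch lengths A→25/4, K→-21/4; new cluster AK
  updated: d(AK,H)=40, d(AK,X)=13/2
step 2: merge (AK,H) at d=40, Q=-115/2; branch lengths AK→71/4, H→89/4; new cluster AHK
  updated: d(AHK,X)=-45/4
step 3: merge (AHK,X) at d=-45/4; branch lengths AHK→-45/8, X→-45/8; new cluster AHKX
final tree: (((A:25/4,K:-21/4):71/4,H:89/4):-45/8,X:-45/8)
total length: 119/4

(((A:25/4,K:-21/4):71/4,H:89/4):-45/8,X:-45/8)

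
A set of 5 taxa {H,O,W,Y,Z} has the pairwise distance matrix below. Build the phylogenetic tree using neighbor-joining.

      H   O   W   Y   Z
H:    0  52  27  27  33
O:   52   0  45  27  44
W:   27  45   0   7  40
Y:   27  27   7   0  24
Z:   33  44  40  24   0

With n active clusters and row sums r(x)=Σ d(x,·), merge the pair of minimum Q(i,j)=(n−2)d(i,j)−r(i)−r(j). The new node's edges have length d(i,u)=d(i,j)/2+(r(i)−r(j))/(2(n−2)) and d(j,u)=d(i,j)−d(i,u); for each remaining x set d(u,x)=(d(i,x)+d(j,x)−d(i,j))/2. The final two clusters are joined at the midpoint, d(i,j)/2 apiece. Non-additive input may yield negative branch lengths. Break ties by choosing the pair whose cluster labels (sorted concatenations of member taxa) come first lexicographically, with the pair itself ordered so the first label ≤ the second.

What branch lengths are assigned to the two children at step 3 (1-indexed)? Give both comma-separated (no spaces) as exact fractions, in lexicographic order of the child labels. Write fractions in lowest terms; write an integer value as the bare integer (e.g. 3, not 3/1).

1. join W+Y (d=7, Q=-183) ⇒ WY; edges |W|=55/6, |Y|=-13/6
  updated: d(H,WY)=47/2, d(O,WY)=65/2, d(WY,Z)=57/2
2. join H+Z (d=33, Q=-148) ⇒ HZ; edges |H|=69/4, |Z|=63/4
  updated: d(HZ,O)=63/2, d(HZ,WY)=19/2
3. join HZ+O (d=63/2, Q=-147/2) ⇒ HOZ; edges |HZ|=17/4, |O|=109/4
  updated: d(HOZ,WY)=21/4
4. join HOZ+WY (d=21/4) ⇒ HOWYZ; edges |HOZ|=21/8, |WY|=21/8
final tree: (((H:69/4,Z:63/4):17/4,O:109/4):21/8,(W:55/6,Y:-13/6):21/8)
total length: 307/4

17/4,109/4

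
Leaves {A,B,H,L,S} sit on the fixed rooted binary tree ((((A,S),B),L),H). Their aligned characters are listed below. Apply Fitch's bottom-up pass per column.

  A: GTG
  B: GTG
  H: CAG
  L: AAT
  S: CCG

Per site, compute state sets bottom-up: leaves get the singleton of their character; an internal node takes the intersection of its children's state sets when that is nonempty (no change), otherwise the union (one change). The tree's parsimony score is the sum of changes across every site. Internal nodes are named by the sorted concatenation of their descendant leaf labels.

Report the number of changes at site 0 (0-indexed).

AS@0: {G} ∪ {C} = {C,G} (union, +1)
ABS@0: {C,G} ∩ {G} = {G} (intersection, +0)
ABLS@0: {G} ∪ {A} = {A,G} (union, +1)
ABHLS@0: {A,G} ∪ {C} = {A,C,G} (union, +1)
AS@1: {T} ∪ {C} = {C,T} (union, +1)
ABS@1: {C,T} ∩ {T} = {T} (intersection, +0)
ABLS@1: {T} ∪ {A} = {A,T} (union, +1)
ABHLS@1: {A,T} ∩ {A} = {A} (intersection, +0)
AS@2: {G} ∩ {G} = {G} (intersection, +0)
ABS@2: {G} ∩ {G} = {G} (intersection, +0)
ABLS@2: {G} ∪ {T} = {G,T} (union, +1)
ABHLS@2: {G,T} ∩ {G} = {G} (intersection, +0)
per-site changes: [3, 2, 1]; total = 6

3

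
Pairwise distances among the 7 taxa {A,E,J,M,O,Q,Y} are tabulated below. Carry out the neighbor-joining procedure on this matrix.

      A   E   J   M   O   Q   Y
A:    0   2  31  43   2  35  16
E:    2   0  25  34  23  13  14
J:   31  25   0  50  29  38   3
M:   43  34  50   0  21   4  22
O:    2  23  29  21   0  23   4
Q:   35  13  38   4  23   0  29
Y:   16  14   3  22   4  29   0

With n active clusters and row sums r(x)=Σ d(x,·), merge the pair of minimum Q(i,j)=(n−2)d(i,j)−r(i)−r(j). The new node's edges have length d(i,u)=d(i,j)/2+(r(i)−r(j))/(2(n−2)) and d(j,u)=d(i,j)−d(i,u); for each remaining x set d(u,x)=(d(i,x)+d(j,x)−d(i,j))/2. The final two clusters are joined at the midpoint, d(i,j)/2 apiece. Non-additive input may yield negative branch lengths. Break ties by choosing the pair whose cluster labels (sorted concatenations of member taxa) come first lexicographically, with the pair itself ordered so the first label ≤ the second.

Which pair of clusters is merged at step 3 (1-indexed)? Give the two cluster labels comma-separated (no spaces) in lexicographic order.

A,E

iteration 1: select M,Q (d=4, Q=-296); attach at lengths (26/5, -6/5); label the merged cluster MQ
  updated: d(A,MQ)=37, d(E,MQ)=43/2, d(J,MQ)=42, d(MQ,O)=20, d(MQ,Y)=47/2
iteration 2: select J,Y (d=3, Q=-357/2); attach at lengths (163/16, -115/16); label the merged cluster JY
  updated: d(A,JY)=22, d(E,JY)=18, d(JY,MQ)=125/4, d(JY,O)=15
iteration 3: select A,E (d=2, Q=-243/2); attach at lengths (3/4, 5/4); label the merged cluster AE
  updated: d(AE,JY)=19, d(AE,MQ)=113/4, d(AE,O)=23/2
iteration 4: select AE,JY (d=19, Q=-86); attach at lengths (63/8, 89/8); label the merged cluster AEJY
  updated: d(AEJY,MQ)=81/4, d(AEJY,O)=15/4
iteration 5: select AEJY,MQ (d=81/4, Q=-44); attach at lengths (2, 73/4); label the merged cluster AEJMQY
  updated: d(AEJMQY,O)=7/4
iteration 6: select AEJMQY,O (d=7/4); attach at lengths (7/8, 7/8); label the merged cluster AEJMOQY
final tree: ((((A:3/4,E:5/4):63/8,(J:163/16,Y:-115/16):89/8):2,(M:26/5,Q:-6/5):73/4):7/8,O:7/8)
total length: 50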